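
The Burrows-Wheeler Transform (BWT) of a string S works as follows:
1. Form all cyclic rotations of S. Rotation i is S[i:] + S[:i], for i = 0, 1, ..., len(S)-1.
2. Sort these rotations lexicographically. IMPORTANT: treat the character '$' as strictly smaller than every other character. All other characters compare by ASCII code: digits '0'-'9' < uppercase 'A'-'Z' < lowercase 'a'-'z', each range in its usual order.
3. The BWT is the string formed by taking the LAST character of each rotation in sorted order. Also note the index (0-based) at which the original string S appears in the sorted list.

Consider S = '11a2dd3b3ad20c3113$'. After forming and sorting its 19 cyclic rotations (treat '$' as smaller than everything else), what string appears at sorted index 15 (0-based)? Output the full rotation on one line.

Answer: c3113$11a2dd3b3ad20

Derivation:
All 19 rotations (rotation i = S[i:]+S[:i]):
  rot[0] = 11a2dd3b3ad20c3113$
  rot[1] = 1a2dd3b3ad20c3113$1
  rot[2] = a2dd3b3ad20c3113$11
  rot[3] = 2dd3b3ad20c3113$11a
  rot[4] = dd3b3ad20c3113$11a2
  rot[5] = d3b3ad20c3113$11a2d
  rot[6] = 3b3ad20c3113$11a2dd
  rot[7] = b3ad20c3113$11a2dd3
  rot[8] = 3ad20c3113$11a2dd3b
  rot[9] = ad20c3113$11a2dd3b3
  rot[10] = d20c3113$11a2dd3b3a
  rot[11] = 20c3113$11a2dd3b3ad
  rot[12] = 0c3113$11a2dd3b3ad2
  rot[13] = c3113$11a2dd3b3ad20
  rot[14] = 3113$11a2dd3b3ad20c
  rot[15] = 113$11a2dd3b3ad20c3
  rot[16] = 13$11a2dd3b3ad20c31
  rot[17] = 3$11a2dd3b3ad20c311
  rot[18] = $11a2dd3b3ad20c3113
Sorted (with $ < everything):
  sorted[0] = $11a2dd3b3ad20c3113
  sorted[1] = 0c3113$11a2dd3b3ad2
  sorted[2] = 113$11a2dd3b3ad20c3
  sorted[3] = 11a2dd3b3ad20c3113$
  sorted[4] = 13$11a2dd3b3ad20c31
  sorted[5] = 1a2dd3b3ad20c3113$1
  sorted[6] = 20c3113$11a2dd3b3ad
  sorted[7] = 2dd3b3ad20c3113$11a
  sorted[8] = 3$11a2dd3b3ad20c311
  sorted[9] = 3113$11a2dd3b3ad20c
  sorted[10] = 3ad20c3113$11a2dd3b
  sorted[11] = 3b3ad20c3113$11a2dd
  sorted[12] = a2dd3b3ad20c3113$11
  sorted[13] = ad20c3113$11a2dd3b3
  sorted[14] = b3ad20c3113$11a2dd3
  sorted[15] = c3113$11a2dd3b3ad20
  sorted[16] = d20c3113$11a2dd3b3a
  sorted[17] = d3b3ad20c3113$11a2d
  sorted[18] = dd3b3ad20c3113$11a2
sorted[15] = c3113$11a2dd3b3ad20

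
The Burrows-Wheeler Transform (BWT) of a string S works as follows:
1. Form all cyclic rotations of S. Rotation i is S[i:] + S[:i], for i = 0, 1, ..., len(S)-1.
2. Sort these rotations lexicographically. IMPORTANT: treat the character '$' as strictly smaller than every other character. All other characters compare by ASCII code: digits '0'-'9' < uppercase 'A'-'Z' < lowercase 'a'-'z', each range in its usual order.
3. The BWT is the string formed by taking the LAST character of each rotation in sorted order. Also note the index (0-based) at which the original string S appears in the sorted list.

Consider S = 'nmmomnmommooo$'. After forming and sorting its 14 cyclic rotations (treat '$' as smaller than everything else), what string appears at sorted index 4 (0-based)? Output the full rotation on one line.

All 14 rotations (rotation i = S[i:]+S[:i]):
  rot[0] = nmmomnmommooo$
  rot[1] = mmomnmommooo$n
  rot[2] = momnmommooo$nm
  rot[3] = omnmommooo$nmm
  rot[4] = mnmommooo$nmmo
  rot[5] = nmommooo$nmmom
  rot[6] = mommooo$nmmomn
  rot[7] = ommooo$nmmomnm
  rot[8] = mmooo$nmmomnmo
  rot[9] = mooo$nmmomnmom
  rot[10] = ooo$nmmomnmomm
  rot[11] = oo$nmmomnmommo
  rot[12] = o$nmmomnmommoo
  rot[13] = $nmmomnmommooo
Sorted (with $ < everything):
  sorted[0] = $nmmomnmommooo
  sorted[1] = mmomnmommooo$n
  sorted[2] = mmooo$nmmomnmo
  sorted[3] = mnmommooo$nmmo
  sorted[4] = mommooo$nmmomn
  sorted[5] = momnmommooo$nm
  sorted[6] = mooo$nmmomnmom
  sorted[7] = nmmomnmommooo$
  sorted[8] = nmommooo$nmmom
  sorted[9] = o$nmmomnmommoo
  sorted[10] = ommooo$nmmomnm
  sorted[11] = omnmommooo$nmm
  sorted[12] = oo$nmmomnmommo
  sorted[13] = ooo$nmmomnmomm
sorted[4] = mommooo$nmmomn

Answer: mommooo$nmmomn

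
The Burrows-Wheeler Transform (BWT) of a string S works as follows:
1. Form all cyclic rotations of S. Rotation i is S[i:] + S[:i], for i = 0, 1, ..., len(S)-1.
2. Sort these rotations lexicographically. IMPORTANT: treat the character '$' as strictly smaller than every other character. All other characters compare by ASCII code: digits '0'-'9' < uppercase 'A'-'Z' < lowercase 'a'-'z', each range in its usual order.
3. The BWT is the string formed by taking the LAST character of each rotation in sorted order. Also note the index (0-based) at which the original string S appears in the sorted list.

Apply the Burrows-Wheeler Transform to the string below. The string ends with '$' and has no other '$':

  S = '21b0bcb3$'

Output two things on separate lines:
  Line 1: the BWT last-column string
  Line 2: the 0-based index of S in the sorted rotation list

All 9 rotations (rotation i = S[i:]+S[:i]):
  rot[0] = 21b0bcb3$
  rot[1] = 1b0bcb3$2
  rot[2] = b0bcb3$21
  rot[3] = 0bcb3$21b
  rot[4] = bcb3$21b0
  rot[5] = cb3$21b0b
  rot[6] = b3$21b0bc
  rot[7] = 3$21b0bcb
  rot[8] = $21b0bcb3
Sorted (with $ < everything):
  sorted[0] = $21b0bcb3  (last char: '3')
  sorted[1] = 0bcb3$21b  (last char: 'b')
  sorted[2] = 1b0bcb3$2  (last char: '2')
  sorted[3] = 21b0bcb3$  (last char: '$')
  sorted[4] = 3$21b0bcb  (last char: 'b')
  sorted[5] = b0bcb3$21  (last char: '1')
  sorted[6] = b3$21b0bc  (last char: 'c')
  sorted[7] = bcb3$21b0  (last char: '0')
  sorted[8] = cb3$21b0b  (last char: 'b')
Last column: 3b2$b1c0b
Original string S is at sorted index 3

Answer: 3b2$b1c0b
3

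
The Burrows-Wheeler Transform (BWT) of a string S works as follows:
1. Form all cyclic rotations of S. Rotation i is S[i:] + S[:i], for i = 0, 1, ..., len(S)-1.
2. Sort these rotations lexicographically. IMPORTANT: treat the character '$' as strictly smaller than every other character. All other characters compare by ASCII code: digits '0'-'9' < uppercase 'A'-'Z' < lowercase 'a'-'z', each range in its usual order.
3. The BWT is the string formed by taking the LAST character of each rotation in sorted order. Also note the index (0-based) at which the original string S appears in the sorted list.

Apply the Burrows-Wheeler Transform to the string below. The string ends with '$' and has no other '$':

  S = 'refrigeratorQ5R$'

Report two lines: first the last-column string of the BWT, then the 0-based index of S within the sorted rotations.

All 16 rotations (rotation i = S[i:]+S[:i]):
  rot[0] = refrigeratorQ5R$
  rot[1] = efrigeratorQ5R$r
  rot[2] = frigeratorQ5R$re
  rot[3] = rigeratorQ5R$ref
  rot[4] = igeratorQ5R$refr
  rot[5] = geratorQ5R$refri
  rot[6] = eratorQ5R$refrig
  rot[7] = ratorQ5R$refrige
  rot[8] = atorQ5R$refriger
  rot[9] = torQ5R$refrigera
  rot[10] = orQ5R$refrigerat
  rot[11] = rQ5R$refrigerato
  rot[12] = Q5R$refrigerator
  rot[13] = 5R$refrigeratorQ
  rot[14] = R$refrigeratorQ5
  rot[15] = $refrigeratorQ5R
Sorted (with $ < everything):
  sorted[0] = $refrigeratorQ5R  (last char: 'R')
  sorted[1] = 5R$refrigeratorQ  (last char: 'Q')
  sorted[2] = Q5R$refrigerator  (last char: 'r')
  sorted[3] = R$refrigeratorQ5  (last char: '5')
  sorted[4] = atorQ5R$refriger  (last char: 'r')
  sorted[5] = efrigeratorQ5R$r  (last char: 'r')
  sorted[6] = eratorQ5R$refrig  (last char: 'g')
  sorted[7] = frigeratorQ5R$re  (last char: 'e')
  sorted[8] = geratorQ5R$refri  (last char: 'i')
  sorted[9] = igeratorQ5R$refr  (last char: 'r')
  sorted[10] = orQ5R$refrigerat  (last char: 't')
  sorted[11] = rQ5R$refrigerato  (last char: 'o')
  sorted[12] = ratorQ5R$refrige  (last char: 'e')
  sorted[13] = refrigeratorQ5R$  (last char: '$')
  sorted[14] = rigeratorQ5R$ref  (last char: 'f')
  sorted[15] = torQ5R$refrigera  (last char: 'a')
Last column: RQr5rrgeirtoe$fa
Original string S is at sorted index 13

Answer: RQr5rrgeirtoe$fa
13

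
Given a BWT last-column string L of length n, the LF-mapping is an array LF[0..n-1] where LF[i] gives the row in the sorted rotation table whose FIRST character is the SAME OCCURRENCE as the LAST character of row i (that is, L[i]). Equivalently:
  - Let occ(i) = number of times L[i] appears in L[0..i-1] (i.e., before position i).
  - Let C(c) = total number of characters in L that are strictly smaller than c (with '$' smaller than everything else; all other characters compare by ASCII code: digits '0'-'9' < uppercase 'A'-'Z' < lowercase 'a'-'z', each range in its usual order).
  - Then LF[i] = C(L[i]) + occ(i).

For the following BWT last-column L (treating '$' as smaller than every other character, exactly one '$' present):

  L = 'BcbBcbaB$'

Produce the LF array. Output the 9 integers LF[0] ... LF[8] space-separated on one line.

Answer: 1 7 5 2 8 6 4 3 0

Derivation:
Char counts: '$':1, 'B':3, 'a':1, 'b':2, 'c':2
C (first-col start): C('$')=0, C('B')=1, C('a')=4, C('b')=5, C('c')=7
L[0]='B': occ=0, LF[0]=C('B')+0=1+0=1
L[1]='c': occ=0, LF[1]=C('c')+0=7+0=7
L[2]='b': occ=0, LF[2]=C('b')+0=5+0=5
L[3]='B': occ=1, LF[3]=C('B')+1=1+1=2
L[4]='c': occ=1, LF[4]=C('c')+1=7+1=8
L[5]='b': occ=1, LF[5]=C('b')+1=5+1=6
L[6]='a': occ=0, LF[6]=C('a')+0=4+0=4
L[7]='B': occ=2, LF[7]=C('B')+2=1+2=3
L[8]='$': occ=0, LF[8]=C('$')+0=0+0=0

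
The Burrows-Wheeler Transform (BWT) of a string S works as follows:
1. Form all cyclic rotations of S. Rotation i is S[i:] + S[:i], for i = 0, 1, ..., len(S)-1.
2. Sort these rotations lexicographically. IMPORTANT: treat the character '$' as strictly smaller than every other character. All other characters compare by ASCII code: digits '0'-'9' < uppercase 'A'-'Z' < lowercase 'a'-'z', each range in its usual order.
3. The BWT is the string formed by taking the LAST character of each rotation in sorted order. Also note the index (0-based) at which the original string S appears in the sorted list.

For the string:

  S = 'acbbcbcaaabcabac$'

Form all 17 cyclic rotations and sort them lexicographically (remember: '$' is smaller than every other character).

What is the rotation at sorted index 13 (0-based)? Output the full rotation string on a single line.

Answer: caaabcabac$acbbcb

Derivation:
All 17 rotations (rotation i = S[i:]+S[:i]):
  rot[0] = acbbcbcaaabcabac$
  rot[1] = cbbcbcaaabcabac$a
  rot[2] = bbcbcaaabcabac$ac
  rot[3] = bcbcaaabcabac$acb
  rot[4] = cbcaaabcabac$acbb
  rot[5] = bcaaabcabac$acbbc
  rot[6] = caaabcabac$acbbcb
  rot[7] = aaabcabac$acbbcbc
  rot[8] = aabcabac$acbbcbca
  rot[9] = abcabac$acbbcbcaa
  rot[10] = bcabac$acbbcbcaaa
  rot[11] = cabac$acbbcbcaaab
  rot[12] = abac$acbbcbcaaabc
  rot[13] = bac$acbbcbcaaabca
  rot[14] = ac$acbbcbcaaabcab
  rot[15] = c$acbbcbcaaabcaba
  rot[16] = $acbbcbcaaabcabac
Sorted (with $ < everything):
  sorted[0] = $acbbcbcaaabcabac
  sorted[1] = aaabcabac$acbbcbc
  sorted[2] = aabcabac$acbbcbca
  sorted[3] = abac$acbbcbcaaabc
  sorted[4] = abcabac$acbbcbcaa
  sorted[5] = ac$acbbcbcaaabcab
  sorted[6] = acbbcbcaaabcabac$
  sorted[7] = bac$acbbcbcaaabca
  sorted[8] = bbcbcaaabcabac$ac
  sorted[9] = bcaaabcabac$acbbc
  sorted[10] = bcabac$acbbcbcaaa
  sorted[11] = bcbcaaabcabac$acb
  sorted[12] = c$acbbcbcaaabcaba
  sorted[13] = caaabcabac$acbbcb
  sorted[14] = cabac$acbbcbcaaab
  sorted[15] = cbbcbcaaabcabac$a
  sorted[16] = cbcaaabcabac$acbb
sorted[13] = caaabcabac$acbbcb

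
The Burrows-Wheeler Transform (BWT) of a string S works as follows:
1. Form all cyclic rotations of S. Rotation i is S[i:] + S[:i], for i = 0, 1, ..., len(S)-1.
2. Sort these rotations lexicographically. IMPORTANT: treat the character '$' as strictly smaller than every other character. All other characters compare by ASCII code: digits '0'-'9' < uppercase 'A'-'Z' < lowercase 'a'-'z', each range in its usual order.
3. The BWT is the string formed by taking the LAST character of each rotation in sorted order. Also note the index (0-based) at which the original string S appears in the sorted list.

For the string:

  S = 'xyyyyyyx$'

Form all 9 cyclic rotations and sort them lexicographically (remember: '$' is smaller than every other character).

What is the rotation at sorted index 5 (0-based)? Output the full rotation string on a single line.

Answer: yyyx$xyyy

Derivation:
All 9 rotations (rotation i = S[i:]+S[:i]):
  rot[0] = xyyyyyyx$
  rot[1] = yyyyyyx$x
  rot[2] = yyyyyx$xy
  rot[3] = yyyyx$xyy
  rot[4] = yyyx$xyyy
  rot[5] = yyx$xyyyy
  rot[6] = yx$xyyyyy
  rot[7] = x$xyyyyyy
  rot[8] = $xyyyyyyx
Sorted (with $ < everything):
  sorted[0] = $xyyyyyyx
  sorted[1] = x$xyyyyyy
  sorted[2] = xyyyyyyx$
  sorted[3] = yx$xyyyyy
  sorted[4] = yyx$xyyyy
  sorted[5] = yyyx$xyyy
  sorted[6] = yyyyx$xyy
  sorted[7] = yyyyyx$xy
  sorted[8] = yyyyyyx$x
sorted[5] = yyyx$xyyy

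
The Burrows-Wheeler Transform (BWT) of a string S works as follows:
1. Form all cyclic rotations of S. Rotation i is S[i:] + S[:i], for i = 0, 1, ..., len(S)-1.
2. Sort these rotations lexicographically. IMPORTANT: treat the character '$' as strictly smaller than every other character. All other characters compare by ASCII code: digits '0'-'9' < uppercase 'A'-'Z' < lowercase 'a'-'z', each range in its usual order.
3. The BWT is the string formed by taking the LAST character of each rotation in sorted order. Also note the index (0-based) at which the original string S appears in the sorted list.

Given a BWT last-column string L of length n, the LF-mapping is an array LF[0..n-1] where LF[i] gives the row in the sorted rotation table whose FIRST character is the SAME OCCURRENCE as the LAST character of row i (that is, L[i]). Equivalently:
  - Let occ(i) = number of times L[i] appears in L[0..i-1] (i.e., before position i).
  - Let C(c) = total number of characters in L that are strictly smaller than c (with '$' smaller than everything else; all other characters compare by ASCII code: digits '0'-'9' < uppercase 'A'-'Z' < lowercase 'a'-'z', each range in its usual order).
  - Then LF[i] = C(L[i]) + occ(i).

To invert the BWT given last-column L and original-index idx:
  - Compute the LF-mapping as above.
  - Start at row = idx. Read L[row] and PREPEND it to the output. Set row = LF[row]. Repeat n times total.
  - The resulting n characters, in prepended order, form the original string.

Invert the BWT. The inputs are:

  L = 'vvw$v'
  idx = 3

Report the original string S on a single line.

LF mapping: 1 2 4 0 3
Walk LF starting at row 3, prepending L[row]:
  step 1: row=3, L[3]='$', prepend. Next row=LF[3]=0
  step 2: row=0, L[0]='v', prepend. Next row=LF[0]=1
  step 3: row=1, L[1]='v', prepend. Next row=LF[1]=2
  step 4: row=2, L[2]='w', prepend. Next row=LF[2]=4
  step 5: row=4, L[4]='v', prepend. Next row=LF[4]=3
Reversed output: vwvv$

Answer: vwvv$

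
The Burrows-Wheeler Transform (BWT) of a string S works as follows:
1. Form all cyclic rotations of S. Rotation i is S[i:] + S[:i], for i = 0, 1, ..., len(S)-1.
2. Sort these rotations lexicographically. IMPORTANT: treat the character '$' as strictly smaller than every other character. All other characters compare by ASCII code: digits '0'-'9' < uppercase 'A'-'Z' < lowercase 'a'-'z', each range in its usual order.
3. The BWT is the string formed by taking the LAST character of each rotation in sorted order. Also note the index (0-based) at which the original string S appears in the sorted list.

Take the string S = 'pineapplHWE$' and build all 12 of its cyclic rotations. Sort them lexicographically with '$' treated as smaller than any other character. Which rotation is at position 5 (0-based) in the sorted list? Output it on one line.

Answer: eapplHWE$pin

Derivation:
All 12 rotations (rotation i = S[i:]+S[:i]):
  rot[0] = pineapplHWE$
  rot[1] = ineapplHWE$p
  rot[2] = neapplHWE$pi
  rot[3] = eapplHWE$pin
  rot[4] = applHWE$pine
  rot[5] = pplHWE$pinea
  rot[6] = plHWE$pineap
  rot[7] = lHWE$pineapp
  rot[8] = HWE$pineappl
  rot[9] = WE$pineapplH
  rot[10] = E$pineapplHW
  rot[11] = $pineapplHWE
Sorted (with $ < everything):
  sorted[0] = $pineapplHWE
  sorted[1] = E$pineapplHW
  sorted[2] = HWE$pineappl
  sorted[3] = WE$pineapplH
  sorted[4] = applHWE$pine
  sorted[5] = eapplHWE$pin
  sorted[6] = ineapplHWE$p
  sorted[7] = lHWE$pineapp
  sorted[8] = neapplHWE$pi
  sorted[9] = pineapplHWE$
  sorted[10] = plHWE$pineap
  sorted[11] = pplHWE$pinea
sorted[5] = eapplHWE$pin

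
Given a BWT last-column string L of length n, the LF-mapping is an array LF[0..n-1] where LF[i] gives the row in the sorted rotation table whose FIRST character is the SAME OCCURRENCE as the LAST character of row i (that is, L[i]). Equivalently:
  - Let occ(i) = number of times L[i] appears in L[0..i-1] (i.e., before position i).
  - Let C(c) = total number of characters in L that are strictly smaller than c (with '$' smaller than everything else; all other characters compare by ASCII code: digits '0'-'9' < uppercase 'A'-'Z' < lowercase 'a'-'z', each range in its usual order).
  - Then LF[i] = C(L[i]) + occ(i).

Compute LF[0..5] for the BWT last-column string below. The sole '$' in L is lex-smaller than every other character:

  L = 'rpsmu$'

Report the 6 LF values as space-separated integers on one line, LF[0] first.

Char counts: '$':1, 'm':1, 'p':1, 'r':1, 's':1, 'u':1
C (first-col start): C('$')=0, C('m')=1, C('p')=2, C('r')=3, C('s')=4, C('u')=5
L[0]='r': occ=0, LF[0]=C('r')+0=3+0=3
L[1]='p': occ=0, LF[1]=C('p')+0=2+0=2
L[2]='s': occ=0, LF[2]=C('s')+0=4+0=4
L[3]='m': occ=0, LF[3]=C('m')+0=1+0=1
L[4]='u': occ=0, LF[4]=C('u')+0=5+0=5
L[5]='$': occ=0, LF[5]=C('$')+0=0+0=0

Answer: 3 2 4 1 5 0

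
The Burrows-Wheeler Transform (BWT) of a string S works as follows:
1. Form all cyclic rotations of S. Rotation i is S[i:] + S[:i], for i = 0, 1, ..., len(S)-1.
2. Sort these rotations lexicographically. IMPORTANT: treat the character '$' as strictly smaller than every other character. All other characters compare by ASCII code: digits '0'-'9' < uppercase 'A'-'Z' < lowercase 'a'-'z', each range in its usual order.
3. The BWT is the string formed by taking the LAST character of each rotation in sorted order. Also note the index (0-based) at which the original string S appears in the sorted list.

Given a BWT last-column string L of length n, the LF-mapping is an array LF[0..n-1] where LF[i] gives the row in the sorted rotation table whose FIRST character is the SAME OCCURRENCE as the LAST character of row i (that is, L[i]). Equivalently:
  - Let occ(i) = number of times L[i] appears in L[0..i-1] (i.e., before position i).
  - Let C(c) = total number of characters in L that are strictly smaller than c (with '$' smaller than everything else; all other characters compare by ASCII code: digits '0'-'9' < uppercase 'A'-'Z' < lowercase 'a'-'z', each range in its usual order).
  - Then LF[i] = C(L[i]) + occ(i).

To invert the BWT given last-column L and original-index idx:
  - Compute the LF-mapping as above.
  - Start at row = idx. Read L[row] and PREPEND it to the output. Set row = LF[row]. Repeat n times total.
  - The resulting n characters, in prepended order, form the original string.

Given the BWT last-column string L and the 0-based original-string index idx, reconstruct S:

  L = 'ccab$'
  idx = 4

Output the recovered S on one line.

Answer: cabc$

Derivation:
LF mapping: 3 4 1 2 0
Walk LF starting at row 4, prepending L[row]:
  step 1: row=4, L[4]='$', prepend. Next row=LF[4]=0
  step 2: row=0, L[0]='c', prepend. Next row=LF[0]=3
  step 3: row=3, L[3]='b', prepend. Next row=LF[3]=2
  step 4: row=2, L[2]='a', prepend. Next row=LF[2]=1
  step 5: row=1, L[1]='c', prepend. Next row=LF[1]=4
Reversed output: cabc$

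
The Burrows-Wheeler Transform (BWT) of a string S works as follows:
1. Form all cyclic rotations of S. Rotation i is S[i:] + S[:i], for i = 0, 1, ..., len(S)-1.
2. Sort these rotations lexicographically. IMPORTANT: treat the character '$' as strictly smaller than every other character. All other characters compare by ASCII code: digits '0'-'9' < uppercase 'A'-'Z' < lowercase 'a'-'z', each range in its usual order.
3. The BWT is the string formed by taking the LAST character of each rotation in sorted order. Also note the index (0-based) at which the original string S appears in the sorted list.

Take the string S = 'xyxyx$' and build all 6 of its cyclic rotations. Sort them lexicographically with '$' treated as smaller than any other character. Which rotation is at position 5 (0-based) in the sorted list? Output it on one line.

All 6 rotations (rotation i = S[i:]+S[:i]):
  rot[0] = xyxyx$
  rot[1] = yxyx$x
  rot[2] = xyx$xy
  rot[3] = yx$xyx
  rot[4] = x$xyxy
  rot[5] = $xyxyx
Sorted (with $ < everything):
  sorted[0] = $xyxyx
  sorted[1] = x$xyxy
  sorted[2] = xyx$xy
  sorted[3] = xyxyx$
  sorted[4] = yx$xyx
  sorted[5] = yxyx$x
sorted[5] = yxyx$x

Answer: yxyx$x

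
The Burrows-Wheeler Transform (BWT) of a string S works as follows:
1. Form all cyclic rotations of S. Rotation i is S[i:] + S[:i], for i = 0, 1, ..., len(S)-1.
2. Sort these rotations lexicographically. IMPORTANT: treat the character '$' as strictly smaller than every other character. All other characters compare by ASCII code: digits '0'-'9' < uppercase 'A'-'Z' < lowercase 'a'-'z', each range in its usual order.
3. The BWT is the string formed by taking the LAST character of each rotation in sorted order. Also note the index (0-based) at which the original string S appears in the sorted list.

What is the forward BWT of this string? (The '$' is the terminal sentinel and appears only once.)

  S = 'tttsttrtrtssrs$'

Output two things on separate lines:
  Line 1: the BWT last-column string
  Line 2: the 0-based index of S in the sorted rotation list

Answer: ssttrstttrrtst$
14

Derivation:
All 15 rotations (rotation i = S[i:]+S[:i]):
  rot[0] = tttsttrtrtssrs$
  rot[1] = ttsttrtrtssrs$t
  rot[2] = tsttrtrtssrs$tt
  rot[3] = sttrtrtssrs$ttt
  rot[4] = ttrtrtssrs$ttts
  rot[5] = trtrtssrs$tttst
  rot[6] = rtrtssrs$tttstt
  rot[7] = trtssrs$tttsttr
  rot[8] = rtssrs$tttsttrt
  rot[9] = tssrs$tttsttrtr
  rot[10] = ssrs$tttsttrtrt
  rot[11] = srs$tttsttrtrts
  rot[12] = rs$tttsttrtrtss
  rot[13] = s$tttsttrtrtssr
  rot[14] = $tttsttrtrtssrs
Sorted (with $ < everything):
  sorted[0] = $tttsttrtrtssrs  (last char: 's')
  sorted[1] = rs$tttsttrtrtss  (last char: 's')
  sorted[2] = rtrtssrs$tttstt  (last char: 't')
  sorted[3] = rtssrs$tttsttrt  (last char: 't')
  sorted[4] = s$tttsttrtrtssr  (last char: 'r')
  sorted[5] = srs$tttsttrtrts  (last char: 's')
  sorted[6] = ssrs$tttsttrtrt  (last char: 't')
  sorted[7] = sttrtrtssrs$ttt  (last char: 't')
  sorted[8] = trtrtssrs$tttst  (last char: 't')
  sorted[9] = trtssrs$tttsttr  (last char: 'r')
  sorted[10] = tssrs$tttsttrtr  (last char: 'r')
  sorted[11] = tsttrtrtssrs$tt  (last char: 't')
  sorted[12] = ttrtrtssrs$ttts  (last char: 's')
  sorted[13] = ttsttrtrtssrs$t  (last char: 't')
  sorted[14] = tttsttrtrtssrs$  (last char: '$')
Last column: ssttrstttrrtst$
Original string S is at sorted index 14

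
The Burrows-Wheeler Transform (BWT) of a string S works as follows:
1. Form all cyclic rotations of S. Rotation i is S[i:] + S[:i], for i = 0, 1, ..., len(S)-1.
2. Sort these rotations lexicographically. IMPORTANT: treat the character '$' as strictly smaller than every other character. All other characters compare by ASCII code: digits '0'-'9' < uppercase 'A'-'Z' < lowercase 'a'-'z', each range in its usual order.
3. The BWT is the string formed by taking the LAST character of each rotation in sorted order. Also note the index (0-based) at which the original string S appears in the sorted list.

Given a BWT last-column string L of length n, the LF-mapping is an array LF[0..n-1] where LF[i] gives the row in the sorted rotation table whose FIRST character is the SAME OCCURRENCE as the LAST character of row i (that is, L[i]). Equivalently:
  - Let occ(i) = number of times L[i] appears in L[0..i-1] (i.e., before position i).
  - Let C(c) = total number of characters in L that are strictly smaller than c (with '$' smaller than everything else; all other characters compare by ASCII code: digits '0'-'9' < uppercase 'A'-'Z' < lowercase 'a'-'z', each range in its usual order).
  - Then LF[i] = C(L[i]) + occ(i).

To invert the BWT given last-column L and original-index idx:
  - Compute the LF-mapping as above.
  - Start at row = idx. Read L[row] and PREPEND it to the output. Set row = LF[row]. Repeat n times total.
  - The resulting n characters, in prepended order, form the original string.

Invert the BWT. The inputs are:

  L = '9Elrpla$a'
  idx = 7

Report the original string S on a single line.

Answer: parallE9$

Derivation:
LF mapping: 1 2 5 8 7 6 3 0 4
Walk LF starting at row 7, prepending L[row]:
  step 1: row=7, L[7]='$', prepend. Next row=LF[7]=0
  step 2: row=0, L[0]='9', prepend. Next row=LF[0]=1
  step 3: row=1, L[1]='E', prepend. Next row=LF[1]=2
  step 4: row=2, L[2]='l', prepend. Next row=LF[2]=5
  step 5: row=5, L[5]='l', prepend. Next row=LF[5]=6
  step 6: row=6, L[6]='a', prepend. Next row=LF[6]=3
  step 7: row=3, L[3]='r', prepend. Next row=LF[3]=8
  step 8: row=8, L[8]='a', prepend. Next row=LF[8]=4
  step 9: row=4, L[4]='p', prepend. Next row=LF[4]=7
Reversed output: parallE9$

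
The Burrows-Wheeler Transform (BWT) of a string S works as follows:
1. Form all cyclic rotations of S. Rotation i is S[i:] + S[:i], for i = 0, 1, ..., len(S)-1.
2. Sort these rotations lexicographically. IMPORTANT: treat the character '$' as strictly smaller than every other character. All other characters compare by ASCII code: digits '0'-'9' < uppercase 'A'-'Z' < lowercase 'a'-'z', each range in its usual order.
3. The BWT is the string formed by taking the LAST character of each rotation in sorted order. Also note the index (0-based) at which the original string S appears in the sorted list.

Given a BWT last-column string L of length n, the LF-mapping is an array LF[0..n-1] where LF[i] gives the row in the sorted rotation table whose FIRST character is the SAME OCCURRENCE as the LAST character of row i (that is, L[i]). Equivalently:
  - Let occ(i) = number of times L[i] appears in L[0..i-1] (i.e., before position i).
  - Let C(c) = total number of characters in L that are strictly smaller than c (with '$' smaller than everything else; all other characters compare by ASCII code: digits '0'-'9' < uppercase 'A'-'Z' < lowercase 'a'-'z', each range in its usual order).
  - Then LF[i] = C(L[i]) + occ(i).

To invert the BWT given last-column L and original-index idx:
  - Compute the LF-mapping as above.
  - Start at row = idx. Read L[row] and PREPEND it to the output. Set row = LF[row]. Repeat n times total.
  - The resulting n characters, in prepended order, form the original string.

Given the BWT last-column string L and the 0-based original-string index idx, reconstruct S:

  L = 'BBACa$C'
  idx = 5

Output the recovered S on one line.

Answer: CaCBAB$

Derivation:
LF mapping: 2 3 1 4 6 0 5
Walk LF starting at row 5, prepending L[row]:
  step 1: row=5, L[5]='$', prepend. Next row=LF[5]=0
  step 2: row=0, L[0]='B', prepend. Next row=LF[0]=2
  step 3: row=2, L[2]='A', prepend. Next row=LF[2]=1
  step 4: row=1, L[1]='B', prepend. Next row=LF[1]=3
  step 5: row=3, L[3]='C', prepend. Next row=LF[3]=4
  step 6: row=4, L[4]='a', prepend. Next row=LF[4]=6
  step 7: row=6, L[6]='C', prepend. Next row=LF[6]=5
Reversed output: CaCBAB$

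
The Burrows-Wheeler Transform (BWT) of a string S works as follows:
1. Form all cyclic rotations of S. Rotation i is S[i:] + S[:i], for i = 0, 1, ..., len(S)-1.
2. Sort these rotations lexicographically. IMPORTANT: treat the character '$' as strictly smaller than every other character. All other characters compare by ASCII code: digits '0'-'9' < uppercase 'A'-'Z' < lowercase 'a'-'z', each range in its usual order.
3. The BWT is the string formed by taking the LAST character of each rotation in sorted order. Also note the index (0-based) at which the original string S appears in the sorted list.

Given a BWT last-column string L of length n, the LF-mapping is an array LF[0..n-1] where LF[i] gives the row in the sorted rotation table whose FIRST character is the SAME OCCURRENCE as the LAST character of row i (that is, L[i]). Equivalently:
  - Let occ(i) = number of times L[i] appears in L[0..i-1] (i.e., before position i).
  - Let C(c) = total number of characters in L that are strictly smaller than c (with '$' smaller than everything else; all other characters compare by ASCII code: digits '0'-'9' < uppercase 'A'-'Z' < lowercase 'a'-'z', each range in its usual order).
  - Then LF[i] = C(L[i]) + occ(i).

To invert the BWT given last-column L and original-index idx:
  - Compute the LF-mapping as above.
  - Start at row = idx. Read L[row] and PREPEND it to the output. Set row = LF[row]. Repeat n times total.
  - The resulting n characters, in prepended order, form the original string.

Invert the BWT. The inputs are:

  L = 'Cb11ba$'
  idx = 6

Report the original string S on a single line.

LF mapping: 3 5 1 2 6 4 0
Walk LF starting at row 6, prepending L[row]:
  step 1: row=6, L[6]='$', prepend. Next row=LF[6]=0
  step 2: row=0, L[0]='C', prepend. Next row=LF[0]=3
  step 3: row=3, L[3]='1', prepend. Next row=LF[3]=2
  step 4: row=2, L[2]='1', prepend. Next row=LF[2]=1
  step 5: row=1, L[1]='b', prepend. Next row=LF[1]=5
  step 6: row=5, L[5]='a', prepend. Next row=LF[5]=4
  step 7: row=4, L[4]='b', prepend. Next row=LF[4]=6
Reversed output: bab11C$

Answer: bab11C$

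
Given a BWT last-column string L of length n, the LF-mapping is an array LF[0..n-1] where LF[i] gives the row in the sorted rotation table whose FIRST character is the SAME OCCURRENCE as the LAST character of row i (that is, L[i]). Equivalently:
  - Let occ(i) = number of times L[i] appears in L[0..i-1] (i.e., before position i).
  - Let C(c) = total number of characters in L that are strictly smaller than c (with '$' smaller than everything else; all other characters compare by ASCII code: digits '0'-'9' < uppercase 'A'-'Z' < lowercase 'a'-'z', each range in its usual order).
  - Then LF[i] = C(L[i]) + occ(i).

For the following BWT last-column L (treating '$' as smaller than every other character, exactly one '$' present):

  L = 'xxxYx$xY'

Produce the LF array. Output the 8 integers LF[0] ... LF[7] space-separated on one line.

Answer: 3 4 5 1 6 0 7 2

Derivation:
Char counts: '$':1, 'Y':2, 'x':5
C (first-col start): C('$')=0, C('Y')=1, C('x')=3
L[0]='x': occ=0, LF[0]=C('x')+0=3+0=3
L[1]='x': occ=1, LF[1]=C('x')+1=3+1=4
L[2]='x': occ=2, LF[2]=C('x')+2=3+2=5
L[3]='Y': occ=0, LF[3]=C('Y')+0=1+0=1
L[4]='x': occ=3, LF[4]=C('x')+3=3+3=6
L[5]='$': occ=0, LF[5]=C('$')+0=0+0=0
L[6]='x': occ=4, LF[6]=C('x')+4=3+4=7
L[7]='Y': occ=1, LF[7]=C('Y')+1=1+1=2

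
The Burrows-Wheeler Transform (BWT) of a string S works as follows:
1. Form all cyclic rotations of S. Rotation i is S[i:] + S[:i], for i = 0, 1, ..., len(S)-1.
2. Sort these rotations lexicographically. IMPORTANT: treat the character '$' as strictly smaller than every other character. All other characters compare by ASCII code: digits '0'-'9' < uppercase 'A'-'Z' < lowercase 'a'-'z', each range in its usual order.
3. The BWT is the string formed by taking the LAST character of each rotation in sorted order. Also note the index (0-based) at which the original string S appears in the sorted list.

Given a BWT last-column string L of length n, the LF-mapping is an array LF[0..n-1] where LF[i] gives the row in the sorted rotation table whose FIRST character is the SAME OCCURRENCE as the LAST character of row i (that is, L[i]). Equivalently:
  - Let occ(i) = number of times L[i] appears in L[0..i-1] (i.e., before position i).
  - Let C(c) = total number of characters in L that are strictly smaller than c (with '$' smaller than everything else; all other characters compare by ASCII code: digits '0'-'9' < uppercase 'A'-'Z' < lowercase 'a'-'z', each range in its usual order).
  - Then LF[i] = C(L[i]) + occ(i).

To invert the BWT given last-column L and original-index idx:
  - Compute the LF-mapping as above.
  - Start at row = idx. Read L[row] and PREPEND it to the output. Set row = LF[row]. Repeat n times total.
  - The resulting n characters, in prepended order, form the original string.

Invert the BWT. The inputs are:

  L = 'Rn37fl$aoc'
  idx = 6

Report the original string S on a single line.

LF mapping: 3 8 1 2 6 7 0 4 9 5
Walk LF starting at row 6, prepending L[row]:
  step 1: row=6, L[6]='$', prepend. Next row=LF[6]=0
  step 2: row=0, L[0]='R', prepend. Next row=LF[0]=3
  step 3: row=3, L[3]='7', prepend. Next row=LF[3]=2
  step 4: row=2, L[2]='3', prepend. Next row=LF[2]=1
  step 5: row=1, L[1]='n', prepend. Next row=LF[1]=8
  step 6: row=8, L[8]='o', prepend. Next row=LF[8]=9
  step 7: row=9, L[9]='c', prepend. Next row=LF[9]=5
  step 8: row=5, L[5]='l', prepend. Next row=LF[5]=7
  step 9: row=7, L[7]='a', prepend. Next row=LF[7]=4
  step 10: row=4, L[4]='f', prepend. Next row=LF[4]=6
Reversed output: falcon37R$

Answer: falcon37R$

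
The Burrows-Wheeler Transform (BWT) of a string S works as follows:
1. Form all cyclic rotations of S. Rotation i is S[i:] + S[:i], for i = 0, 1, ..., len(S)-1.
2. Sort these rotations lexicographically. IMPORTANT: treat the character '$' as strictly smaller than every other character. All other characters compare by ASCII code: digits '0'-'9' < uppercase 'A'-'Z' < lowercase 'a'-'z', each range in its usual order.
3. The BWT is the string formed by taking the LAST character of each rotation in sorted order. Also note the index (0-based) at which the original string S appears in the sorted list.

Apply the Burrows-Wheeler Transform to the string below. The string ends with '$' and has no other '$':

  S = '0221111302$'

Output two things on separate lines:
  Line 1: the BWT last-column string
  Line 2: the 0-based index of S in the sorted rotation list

Answer: 23$21110201
2

Derivation:
All 11 rotations (rotation i = S[i:]+S[:i]):
  rot[0] = 0221111302$
  rot[1] = 221111302$0
  rot[2] = 21111302$02
  rot[3] = 1111302$022
  rot[4] = 111302$0221
  rot[5] = 11302$02211
  rot[6] = 1302$022111
  rot[7] = 302$0221111
  rot[8] = 02$02211113
  rot[9] = 2$022111130
  rot[10] = $0221111302
Sorted (with $ < everything):
  sorted[0] = $0221111302  (last char: '2')
  sorted[1] = 02$02211113  (last char: '3')
  sorted[2] = 0221111302$  (last char: '$')
  sorted[3] = 1111302$022  (last char: '2')
  sorted[4] = 111302$0221  (last char: '1')
  sorted[5] = 11302$02211  (last char: '1')
  sorted[6] = 1302$022111  (last char: '1')
  sorted[7] = 2$022111130  (last char: '0')
  sorted[8] = 21111302$02  (last char: '2')
  sorted[9] = 221111302$0  (last char: '0')
  sorted[10] = 302$0221111  (last char: '1')
Last column: 23$21110201
Original string S is at sorted index 2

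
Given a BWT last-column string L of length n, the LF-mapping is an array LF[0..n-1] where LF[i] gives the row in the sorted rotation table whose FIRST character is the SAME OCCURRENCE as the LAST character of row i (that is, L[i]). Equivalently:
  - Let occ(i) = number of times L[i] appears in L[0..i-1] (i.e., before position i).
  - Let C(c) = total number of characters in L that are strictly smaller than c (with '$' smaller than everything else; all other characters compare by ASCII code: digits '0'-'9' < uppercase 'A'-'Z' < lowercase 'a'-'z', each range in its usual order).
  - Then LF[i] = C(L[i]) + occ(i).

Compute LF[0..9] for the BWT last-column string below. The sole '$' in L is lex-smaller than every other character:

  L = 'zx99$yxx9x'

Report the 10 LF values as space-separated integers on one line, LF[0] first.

Char counts: '$':1, '9':3, 'x':4, 'y':1, 'z':1
C (first-col start): C('$')=0, C('9')=1, C('x')=4, C('y')=8, C('z')=9
L[0]='z': occ=0, LF[0]=C('z')+0=9+0=9
L[1]='x': occ=0, LF[1]=C('x')+0=4+0=4
L[2]='9': occ=0, LF[2]=C('9')+0=1+0=1
L[3]='9': occ=1, LF[3]=C('9')+1=1+1=2
L[4]='$': occ=0, LF[4]=C('$')+0=0+0=0
L[5]='y': occ=0, LF[5]=C('y')+0=8+0=8
L[6]='x': occ=1, LF[6]=C('x')+1=4+1=5
L[7]='x': occ=2, LF[7]=C('x')+2=4+2=6
L[8]='9': occ=2, LF[8]=C('9')+2=1+2=3
L[9]='x': occ=3, LF[9]=C('x')+3=4+3=7

Answer: 9 4 1 2 0 8 5 6 3 7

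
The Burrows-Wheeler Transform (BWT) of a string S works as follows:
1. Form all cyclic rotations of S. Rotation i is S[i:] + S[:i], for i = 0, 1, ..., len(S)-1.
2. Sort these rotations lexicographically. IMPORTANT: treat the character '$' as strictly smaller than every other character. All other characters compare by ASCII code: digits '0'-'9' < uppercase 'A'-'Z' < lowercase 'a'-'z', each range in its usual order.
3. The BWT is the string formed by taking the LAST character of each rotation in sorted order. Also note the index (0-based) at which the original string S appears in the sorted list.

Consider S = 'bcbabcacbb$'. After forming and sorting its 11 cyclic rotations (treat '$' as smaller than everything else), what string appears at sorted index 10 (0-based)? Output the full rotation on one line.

Answer: cbb$bcbabca

Derivation:
All 11 rotations (rotation i = S[i:]+S[:i]):
  rot[0] = bcbabcacbb$
  rot[1] = cbabcacbb$b
  rot[2] = babcacbb$bc
  rot[3] = abcacbb$bcb
  rot[4] = bcacbb$bcba
  rot[5] = cacbb$bcbab
  rot[6] = acbb$bcbabc
  rot[7] = cbb$bcbabca
  rot[8] = bb$bcbabcac
  rot[9] = b$bcbabcacb
  rot[10] = $bcbabcacbb
Sorted (with $ < everything):
  sorted[0] = $bcbabcacbb
  sorted[1] = abcacbb$bcb
  sorted[2] = acbb$bcbabc
  sorted[3] = b$bcbabcacb
  sorted[4] = babcacbb$bc
  sorted[5] = bb$bcbabcac
  sorted[6] = bcacbb$bcba
  sorted[7] = bcbabcacbb$
  sorted[8] = cacbb$bcbab
  sorted[9] = cbabcacbb$b
  sorted[10] = cbb$bcbabca
sorted[10] = cbb$bcbabca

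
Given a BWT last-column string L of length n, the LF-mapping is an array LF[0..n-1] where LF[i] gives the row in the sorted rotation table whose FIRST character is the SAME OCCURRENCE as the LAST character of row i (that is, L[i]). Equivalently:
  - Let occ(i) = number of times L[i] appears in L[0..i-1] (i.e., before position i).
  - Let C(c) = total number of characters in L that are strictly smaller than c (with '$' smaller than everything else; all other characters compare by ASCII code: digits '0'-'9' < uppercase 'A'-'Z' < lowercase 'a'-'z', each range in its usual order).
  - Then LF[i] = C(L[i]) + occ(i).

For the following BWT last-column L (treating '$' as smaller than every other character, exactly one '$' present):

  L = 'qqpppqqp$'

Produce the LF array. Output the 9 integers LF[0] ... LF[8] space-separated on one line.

Char counts: '$':1, 'p':4, 'q':4
C (first-col start): C('$')=0, C('p')=1, C('q')=5
L[0]='q': occ=0, LF[0]=C('q')+0=5+0=5
L[1]='q': occ=1, LF[1]=C('q')+1=5+1=6
L[2]='p': occ=0, LF[2]=C('p')+0=1+0=1
L[3]='p': occ=1, LF[3]=C('p')+1=1+1=2
L[4]='p': occ=2, LF[4]=C('p')+2=1+2=3
L[5]='q': occ=2, LF[5]=C('q')+2=5+2=7
L[6]='q': occ=3, LF[6]=C('q')+3=5+3=8
L[7]='p': occ=3, LF[7]=C('p')+3=1+3=4
L[8]='$': occ=0, LF[8]=C('$')+0=0+0=0

Answer: 5 6 1 2 3 7 8 4 0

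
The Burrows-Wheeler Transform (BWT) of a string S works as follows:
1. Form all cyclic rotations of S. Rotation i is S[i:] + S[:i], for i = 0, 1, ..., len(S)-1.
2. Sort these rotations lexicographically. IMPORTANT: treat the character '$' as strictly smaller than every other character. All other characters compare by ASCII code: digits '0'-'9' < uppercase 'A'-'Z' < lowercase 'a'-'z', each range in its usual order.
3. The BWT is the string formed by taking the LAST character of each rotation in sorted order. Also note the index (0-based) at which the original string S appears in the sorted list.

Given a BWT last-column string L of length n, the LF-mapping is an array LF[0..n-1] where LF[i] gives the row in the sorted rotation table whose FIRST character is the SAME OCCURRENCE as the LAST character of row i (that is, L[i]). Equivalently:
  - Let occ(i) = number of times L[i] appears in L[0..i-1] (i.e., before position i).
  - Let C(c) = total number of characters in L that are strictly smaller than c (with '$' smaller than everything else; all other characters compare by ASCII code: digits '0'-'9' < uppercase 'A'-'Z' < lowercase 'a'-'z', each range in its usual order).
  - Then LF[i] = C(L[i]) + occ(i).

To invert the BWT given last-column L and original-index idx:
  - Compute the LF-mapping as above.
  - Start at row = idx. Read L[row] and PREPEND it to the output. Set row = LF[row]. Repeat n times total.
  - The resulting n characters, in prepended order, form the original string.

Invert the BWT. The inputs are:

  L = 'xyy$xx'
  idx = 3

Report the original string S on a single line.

LF mapping: 1 4 5 0 2 3
Walk LF starting at row 3, prepending L[row]:
  step 1: row=3, L[3]='$', prepend. Next row=LF[3]=0
  step 2: row=0, L[0]='x', prepend. Next row=LF[0]=1
  step 3: row=1, L[1]='y', prepend. Next row=LF[1]=4
  step 4: row=4, L[4]='x', prepend. Next row=LF[4]=2
  step 5: row=2, L[2]='y', prepend. Next row=LF[2]=5
  step 6: row=5, L[5]='x', prepend. Next row=LF[5]=3
Reversed output: xyxyx$

Answer: xyxyx$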